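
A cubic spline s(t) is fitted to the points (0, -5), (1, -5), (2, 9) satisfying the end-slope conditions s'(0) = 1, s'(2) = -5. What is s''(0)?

With m_i denoting the second derivative at x_i, h_i = 1, 1, and Δ_i = (y_(i+1) − y_i)/h_i = 0, 14:
  1·m_0 + 4·m_1 + 1·m_2 = 6(Δ_1 - Δ_0) = 84
Clamped end conditions give two more equations: 2h_0·m_0 + h_0·m_1 = 6(Δ_0 - s'(0)) = -6 and h_1·m_1 + 2h_1·m_2 = 6(s'(2) - Δ_1) = -114.
Solving: m_0 = -27, m_1 = 48, m_2 = -81.

-27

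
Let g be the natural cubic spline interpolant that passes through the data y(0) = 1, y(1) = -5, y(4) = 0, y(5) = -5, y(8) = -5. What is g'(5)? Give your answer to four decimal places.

Put M_i = g'' at the i-th knot. Here h = (1, 3, 1, 3) and Δ = (-6, 5/3, -5, 0), so the interior equations h_(i-1)·M_(i-1) + 2(h_(i-1)+h_i)·M_i + h_i·M_(i+1) = 6(Δ_i − Δ_(i-1)) read
  1·M_0 + 8·M_1 + 3·M_2 = 6(Δ_1 - Δ_0) = 46
  3·M_1 + 8·M_2 + 1·M_3 = 6(Δ_2 - Δ_1) = -40
  1·M_2 + 8·M_3 + 3·M_4 = 6(Δ_3 - Δ_2) = 30
Natural end conditions: M_0 = M_4 = 0.
Solving: M_0 = 0, M_1 = 329/36, M_2 = -244/27, M_3 = 527/108, M_4 = 0.
On [5, 8], g'(x) = b_3 + 2c_3·(x - 5) + 3d_3·(x - 5)² with b_3 = Δ_3 - h_3(2M_3 + M_4)/6 = -527/108, c_3 = M_3/2 = 527/216, d_3 = (M_4 - M_3)/(6h_3) = -527/1944. So g'(5) = -527/108.

-4.8796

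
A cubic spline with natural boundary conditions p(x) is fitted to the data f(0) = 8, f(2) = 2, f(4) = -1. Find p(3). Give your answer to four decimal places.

Let M_i = p''(x_i). Step sizes h_i = 2, 2; slopes of the chords Δ_i = (y_(i+1) - y_i)/h_i = -3, -3/2.
  2·M_0 + 8·M_1 + 2·M_2 = 6(Δ_1 - Δ_0) = 9
Natural end conditions: M_0 = M_2 = 0.
Hence M_0 = 0, M_1 = 9/8, M_2 = 0.
On [2, 4], p(x) = 2 - 9/4·(x - 2) + 9/16·(x - 2)² - 3/32·(x - 2)³.
With (x - 2) = 1: p(3) = 7/32.

0.2188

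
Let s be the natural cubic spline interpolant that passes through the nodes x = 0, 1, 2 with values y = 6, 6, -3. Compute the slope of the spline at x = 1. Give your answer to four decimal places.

-4.5000

Write M_i for s''(x_i). With h_i = 1, 1 and divided differences Δ_i = 0, -9, the continuity of s' gives the tridiagonal system
  1·M_0 + 4·M_1 + 1·M_2 = 6(Δ_1 - Δ_0) = -54
Natural end conditions: M_0 = M_2 = 0.
Hence M_0 = 0, M_1 = -27/2, M_2 = 0.
On [1, 2], s'(x) = b_1 + 2c_1·(x - 1) + 3d_1·(x - 1)² with b_1 = Δ_1 - h_1(2M_1 + M_2)/6 = -9/2, c_1 = M_1/2 = -27/4, d_1 = (M_2 - M_1)/(6h_1) = 9/4. So s'(1) = -9/2.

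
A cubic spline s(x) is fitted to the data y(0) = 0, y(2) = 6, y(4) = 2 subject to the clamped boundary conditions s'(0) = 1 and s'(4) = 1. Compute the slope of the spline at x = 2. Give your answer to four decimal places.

0.2500

Put m_i = s'' at the i-th knot. Here h = (2, 2) and Δ = (3, -2), so the interior equations h_(i-1)·m_(i-1) + 2(h_(i-1)+h_i)·m_i + h_i·m_(i+1) = 6(Δ_i − Δ_(i-1)) read
  2·m_0 + 8·m_1 + 2·m_2 = 6(Δ_1 - Δ_0) = -30
Clamped end conditions give two more equations: 2h_0·m_0 + h_0·m_1 = 6(Δ_0 - s'(0)) = 12 and h_1·m_1 + 2h_1·m_2 = 6(s'(4) - Δ_1) = 18.
Solving the tridiagonal system: m_0 = 27/4, m_1 = -15/2, m_2 = 33/4.
On [2, 4], s'(x) = b_1 + 2c_1·(x - 2) + 3d_1·(x - 2)² with b_1 = Δ_1 - h_1(2m_1 + m_2)/6 = 1/4, c_1 = m_1/2 = -15/4, d_1 = (m_2 - m_1)/(6h_1) = 21/16. So s'(2) = 1/4.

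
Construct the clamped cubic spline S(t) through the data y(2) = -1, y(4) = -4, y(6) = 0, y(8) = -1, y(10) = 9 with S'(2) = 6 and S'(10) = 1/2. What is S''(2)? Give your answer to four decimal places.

-15.2054

Write m_i for S''(x_i). With h_i = 2, 2, 2, 2 and divided differences Δ_i = -3/2, 2, -1/2, 5, the continuity of S' gives the tridiagonal system
  2·m_0 + 8·m_1 + 2·m_2 = 6(Δ_1 - Δ_0) = 21
  2·m_1 + 8·m_2 + 2·m_3 = 6(Δ_2 - Δ_1) = -15
  2·m_2 + 8·m_3 + 2·m_4 = 6(Δ_3 - Δ_2) = 33
Clamped end conditions give two more equations: 2h_0·m_0 + h_0·m_1 = 6(Δ_0 - S'(2)) = -45 and h_3·m_3 + 2h_3·m_4 = 6(S'(10) - Δ_3) = -27.
Solving the tridiagonal system: m_0 = -1703/112, m_1 = 443/56, m_2 = -95/16, m_3 = 467/56, m_4 = -1223/112.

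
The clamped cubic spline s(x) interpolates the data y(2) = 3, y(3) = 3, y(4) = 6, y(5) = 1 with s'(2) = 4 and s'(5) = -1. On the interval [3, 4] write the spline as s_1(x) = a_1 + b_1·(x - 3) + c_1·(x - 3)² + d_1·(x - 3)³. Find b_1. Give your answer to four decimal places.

1.6667

Let M_i = s''(x_i). Step sizes h_i = 1, 1, 1; slopes of the chords Δ_i = (y_(i+1) - y_i)/h_i = 0, 3, -5.
  1·M_0 + 4·M_1 + 1·M_2 = 6(Δ_1 - Δ_0) = 18
  1·M_1 + 4·M_2 + 1·M_3 = 6(Δ_2 - Δ_1) = -48
Clamped end conditions give two more equations: 2h_0·M_0 + h_0·M_1 = 6(Δ_0 - s'(2)) = -24 and h_2·M_2 + 2h_2·M_3 = 6(s'(5) - Δ_2) = 24.
Hence M_0 = -58/3, M_1 = 44/3, M_2 = -64/3, M_3 = 68/3.
On [3, 4], with s_1(x) = a_1 + b_1·(x - 3) + c_1·(x - 3)² + d_1·(x - 3)³: c_1 = M_1/2 = 22/3, d_1 = (M_2 - M_1)/(6h_1) = -6, b_1 = Δ_1 - h_1(2M_1 + M_2)/6 = 5/3.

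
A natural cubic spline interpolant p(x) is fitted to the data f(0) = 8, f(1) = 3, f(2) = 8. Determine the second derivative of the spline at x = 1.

15

Put m_i = p'' at the i-th knot. Here h = (1, 1) and Δ = (-5, 5), so the interior equations h_(i-1)·m_(i-1) + 2(h_(i-1)+h_i)·m_i + h_i·m_(i+1) = 6(Δ_i − Δ_(i-1)) read
  1·m_0 + 4·m_1 + 1·m_2 = 6(Δ_1 - Δ_0) = 60
Natural end conditions: m_0 = m_2 = 0.
Hence m_0 = 0, m_1 = 15, m_2 = 0.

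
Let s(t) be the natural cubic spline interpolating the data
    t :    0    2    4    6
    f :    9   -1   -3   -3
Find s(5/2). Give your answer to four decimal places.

-2.1563

Put M_i = s'' at the i-th knot. Here h = (2, 2, 2) and Δ = (-5, -1, 0), so the interior equations h_(i-1)·M_(i-1) + 2(h_(i-1)+h_i)·M_i + h_i·M_(i+1) = 6(Δ_i − Δ_(i-1)) read
  2·M_0 + 8·M_1 + 2·M_2 = 6(Δ_1 - Δ_0) = 24
  2·M_1 + 8·M_2 + 2·M_3 = 6(Δ_2 - Δ_1) = 6
Natural end conditions: M_0 = M_3 = 0.
Hence M_0 = 0, M_1 = 3, M_2 = 0, M_3 = 0.
On [2, 4], s(t) = -1 - 3·(t - 2) + 3/2·(t - 2)² - 1/4·(t - 2)³.
With (t - 2) = 1/2: s(5/2) = -69/32.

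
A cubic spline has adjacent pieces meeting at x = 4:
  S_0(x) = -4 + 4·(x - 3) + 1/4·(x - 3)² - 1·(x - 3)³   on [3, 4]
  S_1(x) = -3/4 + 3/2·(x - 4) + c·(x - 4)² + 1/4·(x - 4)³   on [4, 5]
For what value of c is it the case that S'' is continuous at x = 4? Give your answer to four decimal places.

-2.7500

S_0''(x) = 1/2 - 6·(x - 3), so S_0''(4) = -11/2. On the right, S_1''(4) = 2c, so c = -11/4.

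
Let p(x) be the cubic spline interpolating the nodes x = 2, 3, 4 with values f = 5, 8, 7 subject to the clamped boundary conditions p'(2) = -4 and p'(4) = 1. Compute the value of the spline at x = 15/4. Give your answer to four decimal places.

7.1211

Let m_i = p''(x_i). Step sizes h_i = 1, 1; slopes of the chords Δ_i = (y_(i+1) - y_i)/h_i = 3, -1.
  1·m_0 + 4·m_1 + 1·m_2 = 6(Δ_1 - Δ_0) = -24
Clamped end conditions give two more equations: 2h_0·m_0 + h_0·m_1 = 6(Δ_0 - p'(2)) = 42 and h_1·m_1 + 2h_1·m_2 = 6(p'(4) - Δ_1) = 12.
Solving: m_0 = 59/2, m_1 = -17, m_2 = 29/2.
On [3, 4], p(x) = 8 + 9/4·(x - 3) - 17/2·(x - 3)² + 21/4·(x - 3)³.
With (x - 3) = 3/4: p(15/4) = 1823/256.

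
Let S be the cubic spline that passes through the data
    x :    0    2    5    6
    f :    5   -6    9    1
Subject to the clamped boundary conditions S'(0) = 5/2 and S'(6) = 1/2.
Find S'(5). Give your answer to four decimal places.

Write m_i for S''(x_i). With h_i = 2, 3, 1 and divided differences Δ_i = -11/2, 5, -8, the continuity of S' gives the tridiagonal system
  2·m_0 + 10·m_1 + 3·m_2 = 6(Δ_1 - Δ_0) = 63
  3·m_1 + 8·m_2 + 1·m_3 = 6(Δ_2 - Δ_1) = -78
Clamped end conditions give two more equations: 2h_0·m_0 + h_0·m_1 = 6(Δ_0 - S'(0)) = -48 and h_2·m_2 + 2h_2·m_3 = 6(S'(6) - Δ_2) = 51.
Solving the tridiagonal system: m_0 = -263/13, m_1 = 214/13, m_2 = -265/13, m_3 = 464/13.
On [5, 6], S'(x) = b_2 + 2c_2·(x - 5) + 3d_2·(x - 5)² with b_2 = Δ_2 - h_2(2m_2 + m_3)/6 = -93/13, c_2 = m_2/2 = -265/26, d_2 = (m_3 - m_2)/(6h_2) = 243/26. So S'(5) = -93/13.

-7.1538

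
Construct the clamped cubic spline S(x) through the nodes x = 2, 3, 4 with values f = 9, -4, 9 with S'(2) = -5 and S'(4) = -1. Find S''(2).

Write m_i for S''(x_i). With h_i = 1, 1 and divided differences Δ_i = -13, 13, the continuity of S' gives the tridiagonal system
  1·m_0 + 4·m_1 + 1·m_2 = 6(Δ_1 - Δ_0) = 156
Clamped end conditions give two more equations: 2h_0·m_0 + h_0·m_1 = 6(Δ_0 - S'(2)) = -48 and h_1·m_1 + 2h_1·m_2 = 6(S'(4) - Δ_1) = -84.
Solving: m_0 = -61, m_1 = 74, m_2 = -79.

-61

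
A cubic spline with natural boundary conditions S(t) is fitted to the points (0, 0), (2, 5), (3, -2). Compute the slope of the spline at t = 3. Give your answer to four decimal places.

-8.5833

With M_i denoting the second derivative at x_i, h_i = 2, 1, and Δ_i = (y_(i+1) − y_i)/h_i = 5/2, -7:
  2·M_0 + 6·M_1 + 1·M_2 = 6(Δ_1 - Δ_0) = -57
Natural end conditions: M_0 = M_2 = 0.
Hence M_0 = 0, M_1 = -19/2, M_2 = 0.
On [2, 3], S'(t) = b_1 + 2c_1·(t - 2) + 3d_1·(t - 2)² with b_1 = Δ_1 - h_1(2M_1 + M_2)/6 = -23/6, c_1 = M_1/2 = -19/4, d_1 = (M_2 - M_1)/(6h_1) = 19/12. So S'(3) = -103/12.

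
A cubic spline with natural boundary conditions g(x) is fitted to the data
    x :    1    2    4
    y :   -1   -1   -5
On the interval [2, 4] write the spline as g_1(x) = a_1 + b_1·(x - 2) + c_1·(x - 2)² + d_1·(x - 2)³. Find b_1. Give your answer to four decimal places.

-0.6667

Let m_i = g''(x_i). Step sizes h_i = 1, 2; slopes of the chords Δ_i = (y_(i+1) - y_i)/h_i = 0, -2.
  1·m_0 + 6·m_1 + 2·m_2 = 6(Δ_1 - Δ_0) = -12
Natural end conditions: m_0 = m_2 = 0.
Forward elimination and back-substitution give m_0 = 0, m_1 = -2, m_2 = 0.
On [2, 4], with g_1(x) = a_1 + b_1·(x - 2) + c_1·(x - 2)² + d_1·(x - 2)³: c_1 = m_1/2 = -1, d_1 = (m_2 - m_1)/(6h_1) = 1/6, b_1 = Δ_1 - h_1(2m_1 + m_2)/6 = -2/3.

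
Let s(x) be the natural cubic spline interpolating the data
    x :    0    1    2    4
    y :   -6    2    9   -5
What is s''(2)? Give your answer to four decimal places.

-14.3478

Put m_i = s'' at the i-th knot. Here h = (1, 1, 2) and Δ = (8, 7, -7), so the interior equations h_(i-1)·m_(i-1) + 2(h_(i-1)+h_i)·m_i + h_i·m_(i+1) = 6(Δ_i − Δ_(i-1)) read
  1·m_0 + 4·m_1 + 1·m_2 = 6(Δ_1 - Δ_0) = -6
  1·m_1 + 6·m_2 + 2·m_3 = 6(Δ_2 - Δ_1) = -84
Natural end conditions: m_0 = m_3 = 0.
Solving the tridiagonal system: m_0 = 0, m_1 = 48/23, m_2 = -330/23, m_3 = 0.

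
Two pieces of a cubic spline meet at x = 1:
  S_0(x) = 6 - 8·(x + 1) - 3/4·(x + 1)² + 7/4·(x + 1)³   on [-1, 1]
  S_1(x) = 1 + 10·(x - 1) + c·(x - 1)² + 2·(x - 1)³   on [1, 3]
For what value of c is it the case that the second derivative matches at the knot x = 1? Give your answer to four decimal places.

9.7500

S_0''(x) = -3/2 + 21/2·(x + 1), so S_0''(1) = 39/2. On the right, S_1''(1) = 2c, so c = 39/4.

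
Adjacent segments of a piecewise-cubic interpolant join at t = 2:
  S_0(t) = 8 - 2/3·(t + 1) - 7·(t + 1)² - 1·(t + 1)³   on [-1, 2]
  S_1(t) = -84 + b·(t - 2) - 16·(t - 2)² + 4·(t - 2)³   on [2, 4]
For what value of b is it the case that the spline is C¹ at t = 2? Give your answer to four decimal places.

S_0'(t) = -2/3 - 14·(t + 1) - 3·(t + 1)², so S_0'(2) = -209/3. On the right, S_1'(2) = b, so b = -209/3.

-69.6667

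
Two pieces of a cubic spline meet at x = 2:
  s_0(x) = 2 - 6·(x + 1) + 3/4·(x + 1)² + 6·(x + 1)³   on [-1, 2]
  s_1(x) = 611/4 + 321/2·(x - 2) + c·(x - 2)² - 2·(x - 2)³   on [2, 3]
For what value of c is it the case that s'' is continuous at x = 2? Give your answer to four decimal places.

54.7500

s_0''(x) = 3/2 + 36·(x + 1), so s_0''(2) = 219/2. On the right, s_1''(2) = 2c, so c = 219/4.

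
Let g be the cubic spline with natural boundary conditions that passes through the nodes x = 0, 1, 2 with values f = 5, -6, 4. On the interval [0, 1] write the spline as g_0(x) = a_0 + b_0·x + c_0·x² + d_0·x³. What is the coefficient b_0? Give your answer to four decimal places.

-16.2500

Put M_i = g'' at the i-th knot. Here h = (1, 1) and Δ = (-11, 10), so the interior equations h_(i-1)·M_(i-1) + 2(h_(i-1)+h_i)·M_i + h_i·M_(i+1) = 6(Δ_i − Δ_(i-1)) read
  1·M_0 + 4·M_1 + 1·M_2 = 6(Δ_1 - Δ_0) = 126
Natural end conditions: M_0 = M_2 = 0.
Hence M_0 = 0, M_1 = 63/2, M_2 = 0.
On [0, 1], with g_0(x) = a_0 + b_0·x + c_0·x² + d_0·x³: c_0 = M_0/2 = 0, d_0 = (M_1 - M_0)/(6h_0) = 21/4, b_0 = Δ_0 - h_0(2M_0 + M_1)/6 = -65/4.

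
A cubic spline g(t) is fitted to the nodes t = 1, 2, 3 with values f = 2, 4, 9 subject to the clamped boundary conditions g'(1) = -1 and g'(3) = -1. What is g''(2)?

With σ_i denoting the second derivative at x_i, h_i = 1, 1, and Δ_i = (y_(i+1) − y_i)/h_i = 2, 5:
  1·σ_0 + 4·σ_1 + 1·σ_2 = 6(Δ_1 - Δ_0) = 18
Clamped end conditions give two more equations: 2h_0·σ_0 + h_0·σ_1 = 6(Δ_0 - g'(1)) = 18 and h_1·σ_1 + 2h_1·σ_2 = 6(g'(3) - Δ_1) = -36.
Hence σ_0 = 9/2, σ_1 = 9, σ_2 = -45/2.

9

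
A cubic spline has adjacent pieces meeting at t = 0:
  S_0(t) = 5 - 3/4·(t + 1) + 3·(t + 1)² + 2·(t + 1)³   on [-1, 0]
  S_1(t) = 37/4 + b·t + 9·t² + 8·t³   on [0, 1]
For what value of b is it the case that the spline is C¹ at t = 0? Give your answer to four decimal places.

11.2500

S_0'(t) = -3/4 + 6·(t + 1) + 6·(t + 1)², so S_0'(0) = 45/4. On the right, S_1'(0) = b, so b = 45/4.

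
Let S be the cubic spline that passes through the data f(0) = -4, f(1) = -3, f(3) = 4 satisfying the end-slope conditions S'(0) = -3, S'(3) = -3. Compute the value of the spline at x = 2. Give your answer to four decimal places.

2.3125

Let M_i = S''(x_i). Step sizes h_i = 1, 2; slopes of the chords Δ_i = (y_(i+1) - y_i)/h_i = 1, 7/2.
  1·M_0 + 6·M_1 + 2·M_2 = 6(Δ_1 - Δ_0) = 15
Clamped end conditions give two more equations: 2h_0·M_0 + h_0·M_1 = 6(Δ_0 - S'(0)) = 24 and h_1·M_1 + 2h_1·M_2 = 6(S'(3) - Δ_1) = -39.
Solving the tridiagonal system: M_0 = 19/2, M_1 = 5, M_2 = -49/4.
On [1, 3], S(x) = -3 + 17/4·(x - 1) + 5/2·(x - 1)² - 23/16·(x - 1)³.
With (x - 1) = 1: S(2) = 37/16.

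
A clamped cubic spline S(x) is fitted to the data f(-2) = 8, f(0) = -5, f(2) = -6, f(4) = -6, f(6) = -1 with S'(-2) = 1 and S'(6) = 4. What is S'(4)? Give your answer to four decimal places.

0.6518

With m_i denoting the second derivative at x_i, h_i = 2, 2, 2, 2, and Δ_i = (y_(i+1) − y_i)/h_i = -13/2, -1/2, 0, 5/2:
  2·m_0 + 8·m_1 + 2·m_2 = 6(Δ_1 - Δ_0) = 36
  2·m_1 + 8·m_2 + 2·m_3 = 6(Δ_2 - Δ_1) = 3
  2·m_2 + 8·m_3 + 2·m_4 = 6(Δ_3 - Δ_2) = 15
Clamped end conditions give two more equations: 2h_0·m_0 + h_0·m_1 = 6(Δ_0 - S'(-2)) = -45 and h_3·m_3 + 2h_3·m_4 = 6(S'(6) - Δ_3) = 9.
Hence m_0 = -1767/112, m_1 = 507/56, m_2 = -39/16, m_3 = 123/56, m_4 = 129/112.
On [4, 6], S'(x) = b_3 + 2c_3·(x - 4) + 3d_3·(x - 4)² with b_3 = Δ_3 - h_3(2m_3 + m_4)/6 = 73/112, c_3 = m_3/2 = 123/112, d_3 = (m_4 - m_3)/(6h_3) = -39/448. So S'(4) = 73/112.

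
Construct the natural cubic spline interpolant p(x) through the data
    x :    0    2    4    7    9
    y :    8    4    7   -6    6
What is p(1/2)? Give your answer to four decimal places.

With σ_i denoting the second derivative at x_i, h_i = 2, 2, 3, 2, and Δ_i = (y_(i+1) − y_i)/h_i = -2, 3/2, -13/3, 6:
  2·σ_0 + 8·σ_1 + 2·σ_2 = 6(Δ_1 - Δ_0) = 21
  2·σ_1 + 10·σ_2 + 3·σ_3 = 6(Δ_2 - Δ_1) = -35
  3·σ_2 + 10·σ_3 + 2·σ_4 = 6(Δ_3 - Δ_2) = 62
Natural end conditions: σ_0 = σ_4 = 0.
Forward elimination and back-substitution give σ_0 = 0, σ_1 = 2983/688, σ_2 = -1177/172, σ_3 = 2839/344, σ_4 = 0.
On [0, 2], p(x) = 8 - 7111/2064·x + 0·x² + 2983/8256·x³.
With x = 1/2: p(1/2) = 139197/22016.

6.3225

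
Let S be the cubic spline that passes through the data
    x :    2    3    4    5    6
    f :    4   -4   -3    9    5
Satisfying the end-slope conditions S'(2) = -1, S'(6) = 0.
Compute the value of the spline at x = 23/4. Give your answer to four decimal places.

5.7790

Let σ_i = S''(x_i). Step sizes h_i = 1, 1, 1, 1; slopes of the chords Δ_i = (y_(i+1) - y_i)/h_i = -8, 1, 12, -4.
  1·σ_0 + 4·σ_1 + 1·σ_2 = 6(Δ_1 - Δ_0) = 54
  1·σ_1 + 4·σ_2 + 1·σ_3 = 6(Δ_2 - Δ_1) = 66
  1·σ_2 + 4·σ_3 + 1·σ_4 = 6(Δ_3 - Δ_2) = -96
Clamped end conditions give two more equations: 2h_0·σ_0 + h_0·σ_1 = 6(Δ_0 - S'(2)) = -42 and h_3·σ_3 + 2h_3·σ_4 = 6(S'(6) - Δ_3) = 24.
Solving the tridiagonal system: σ_0 = -200/7, σ_1 = 106/7, σ_2 = 22, σ_3 = -260/7, σ_4 = 214/7.
On [5, 6], S(x) = 9 + 23/7·(x - 5) - 130/7·(x - 5)² + 79/7·(x - 5)³.
With (x - 5) = 3/4: S(23/4) = 2589/448.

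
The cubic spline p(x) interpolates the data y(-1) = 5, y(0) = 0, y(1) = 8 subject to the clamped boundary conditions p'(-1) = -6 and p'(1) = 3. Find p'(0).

Put M_i = p'' at the i-th knot. Here h = (1, 1) and Δ = (-5, 8), so the interior equations h_(i-1)·M_(i-1) + 2(h_(i-1)+h_i)·M_i + h_i·M_(i+1) = 6(Δ_i − Δ_(i-1)) read
  1·M_0 + 4·M_1 + 1·M_2 = 6(Δ_1 - Δ_0) = 78
Clamped end conditions give two more equations: 2h_0·M_0 + h_0·M_1 = 6(Δ_0 - p'(-1)) = 6 and h_1·M_1 + 2h_1·M_2 = 6(p'(1) - Δ_1) = -30.
Solving: M_0 = -12, M_1 = 30, M_2 = -30.
On [0, 1], p'(x) = b_1 + 2c_1·x + 3d_1·x² with b_1 = Δ_1 - h_1(2M_1 + M_2)/6 = 3, c_1 = M_1/2 = 15, d_1 = (M_2 - M_1)/(6h_1) = -10. So p'(0) = 3.

3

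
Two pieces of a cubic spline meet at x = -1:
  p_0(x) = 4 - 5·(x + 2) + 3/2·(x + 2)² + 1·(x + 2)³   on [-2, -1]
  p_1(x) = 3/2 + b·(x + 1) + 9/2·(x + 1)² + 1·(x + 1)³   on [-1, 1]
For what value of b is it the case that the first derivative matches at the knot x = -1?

p_0'(x) = -5 + 3·(x + 2) + 3·(x + 2)², so p_0'(-1) = 1. On the right, p_1'(-1) = b, so b = 1.

1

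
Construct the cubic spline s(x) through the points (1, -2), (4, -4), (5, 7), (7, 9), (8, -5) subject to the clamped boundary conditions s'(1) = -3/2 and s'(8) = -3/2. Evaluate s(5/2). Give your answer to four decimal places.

Let M_i = s''(x_i). Step sizes h_i = 3, 1, 2, 1; slopes of the chords Δ_i = (y_(i+1) - y_i)/h_i = -2/3, 11, 1, -14.
  3·M_0 + 8·M_1 + 1·M_2 = 6(Δ_1 - Δ_0) = 70
  1·M_1 + 6·M_2 + 2·M_3 = 6(Δ_2 - Δ_1) = -60
  2·M_2 + 6·M_3 + 1·M_4 = 6(Δ_3 - Δ_2) = -90
Clamped end conditions give two more equations: 2h_0·M_0 + h_0·M_1 = 6(Δ_0 - s'(1)) = 5 and h_3·M_3 + 2h_3·M_4 = 6(s'(8) - Δ_3) = 75.
Forward elimination and back-substitution give M_0 = -3455/732, M_1 = 1355/122, M_2 = -1145/244, M_3 = -1310/61, M_4 = 5885/122.
On [1, 4], s(x) = -2 - 3/2·(x - 1) - 3455/1464·(x - 1)² + 11585/13176·(x - 1)³.
With (x - 1) = 3/2: s(5/2) = -25737/3904.

-6.5925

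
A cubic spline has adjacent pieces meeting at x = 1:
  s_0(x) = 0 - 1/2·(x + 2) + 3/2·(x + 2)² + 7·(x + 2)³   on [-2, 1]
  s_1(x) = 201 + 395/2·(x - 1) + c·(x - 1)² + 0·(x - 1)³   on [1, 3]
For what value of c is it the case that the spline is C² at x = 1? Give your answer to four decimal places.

64.5000

s_0''(x) = 3 + 42·(x + 2), so s_0''(1) = 129. On the right, s_1''(1) = 2c, so c = 129/2.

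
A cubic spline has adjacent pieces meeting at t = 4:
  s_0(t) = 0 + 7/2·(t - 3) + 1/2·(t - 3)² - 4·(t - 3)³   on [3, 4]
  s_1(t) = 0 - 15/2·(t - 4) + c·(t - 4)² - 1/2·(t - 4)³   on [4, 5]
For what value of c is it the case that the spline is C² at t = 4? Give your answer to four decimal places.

-11.5000

s_0''(t) = 1 - 24·(t - 3), so s_0''(4) = -23. On the right, s_1''(4) = 2c, so c = -23/2.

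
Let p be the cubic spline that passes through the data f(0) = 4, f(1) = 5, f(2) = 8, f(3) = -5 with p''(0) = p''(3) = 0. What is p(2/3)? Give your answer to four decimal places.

4.0741

Put m_i = p'' at the i-th knot. Here h = (1, 1, 1) and Δ = (1, 3, -13), so the interior equations h_(i-1)·m_(i-1) + 2(h_(i-1)+h_i)·m_i + h_i·m_(i+1) = 6(Δ_i − Δ_(i-1)) read
  1·m_0 + 4·m_1 + 1·m_2 = 6(Δ_1 - Δ_0) = 12
  1·m_1 + 4·m_2 + 1·m_3 = 6(Δ_2 - Δ_1) = -96
Natural end conditions: m_0 = m_3 = 0.
Hence m_0 = 0, m_1 = 48/5, m_2 = -132/5, m_3 = 0.
On [0, 1], p(x) = 4 - 3/5·x + 0·x² + 8/5·x³.
With x = 2/3: p(2/3) = 110/27.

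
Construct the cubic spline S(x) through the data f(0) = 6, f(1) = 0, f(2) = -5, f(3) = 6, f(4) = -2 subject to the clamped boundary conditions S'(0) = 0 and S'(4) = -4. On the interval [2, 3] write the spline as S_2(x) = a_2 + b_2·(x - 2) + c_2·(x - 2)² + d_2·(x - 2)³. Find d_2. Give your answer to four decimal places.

-13.8214

Write M_i for S''(x_i). With h_i = 1, 1, 1, 1 and divided differences Δ_i = -6, -5, 11, -8, the continuity of S' gives the tridiagonal system
  1·M_0 + 4·M_1 + 1·M_2 = 6(Δ_1 - Δ_0) = 6
  1·M_1 + 4·M_2 + 1·M_3 = 6(Δ_2 - Δ_1) = 96
  1·M_2 + 4·M_3 + 1·M_4 = 6(Δ_3 - Δ_2) = -114
Clamped end conditions give two more equations: 2h_0·M_0 + h_0·M_1 = 6(Δ_0 - S'(0)) = -36 and h_3·M_3 + 2h_3·M_4 = 6(S'(4) - Δ_3) = 24.
Solving: M_0 = -227/14, M_1 = -25/7, M_2 = 73/2, M_3 = -325/7, M_4 = 493/14.
On [2, 3], with S_2(x) = a_2 + b_2·(x - 2) + c_2·(x - 2)² + d_2·(x - 2)³: c_2 = M_2/2 = 73/4, d_2 = (M_3 - M_2)/(6h_2) = -387/28, b_2 = Δ_2 - h_2(2M_2 + M_3)/6 = 46/7.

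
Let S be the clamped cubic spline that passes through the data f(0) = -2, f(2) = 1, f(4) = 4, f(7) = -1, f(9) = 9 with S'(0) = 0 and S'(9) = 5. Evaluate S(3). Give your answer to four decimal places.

3.3185

Write M_i for S''(x_i). With h_i = 2, 2, 3, 2 and divided differences Δ_i = 3/2, 3/2, -5/3, 5, the continuity of S' gives the tridiagonal system
  2·M_0 + 8·M_1 + 2·M_2 = 6(Δ_1 - Δ_0) = 0
  2·M_1 + 10·M_2 + 3·M_3 = 6(Δ_2 - Δ_1) = -19
  3·M_2 + 10·M_3 + 2·M_4 = 6(Δ_3 - Δ_2) = 40
Clamped end conditions give two more equations: 2h_0·M_0 + h_0·M_1 = 6(Δ_0 - S'(0)) = 9 and h_3·M_3 + 2h_3·M_4 = 6(S'(9) - Δ_3) = 0.
Solving the tridiagonal system: M_0 = 362/177, M_1 = 145/354, M_2 = -652/177, M_3 = 1004/177, M_4 = -502/177.
On [2, 4], S(t) = 1 + 869/354·(t - 2) + 145/708·(t - 2)² - 161/472·(t - 2)³.
With (t - 2) = 1: S(3) = 4699/1416.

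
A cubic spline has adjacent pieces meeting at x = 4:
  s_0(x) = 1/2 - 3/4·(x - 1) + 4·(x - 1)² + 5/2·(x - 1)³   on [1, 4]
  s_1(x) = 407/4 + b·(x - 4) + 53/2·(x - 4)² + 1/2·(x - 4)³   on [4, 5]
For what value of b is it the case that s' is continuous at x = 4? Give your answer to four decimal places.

s_0'(x) = -3/4 + 8·(x - 1) + 15/2·(x - 1)², so s_0'(4) = 363/4. On the right, s_1'(4) = b, so b = 363/4.

90.7500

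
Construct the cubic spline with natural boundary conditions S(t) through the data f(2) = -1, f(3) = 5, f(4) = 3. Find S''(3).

Put m_i = S'' at the i-th knot. Here h = (1, 1) and Δ = (6, -2), so the interior equations h_(i-1)·m_(i-1) + 2(h_(i-1)+h_i)·m_i + h_i·m_(i+1) = 6(Δ_i − Δ_(i-1)) read
  1·m_0 + 4·m_1 + 1·m_2 = 6(Δ_1 - Δ_0) = -48
Natural end conditions: m_0 = m_2 = 0.
Forward elimination and back-substitution give m_0 = 0, m_1 = -12, m_2 = 0.

-12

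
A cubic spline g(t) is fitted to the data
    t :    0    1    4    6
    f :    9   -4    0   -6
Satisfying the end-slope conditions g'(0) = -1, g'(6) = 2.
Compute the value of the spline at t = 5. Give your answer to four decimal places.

-3.4359

Write M_i for g''(x_i). With h_i = 1, 3, 2 and divided differences Δ_i = -13, 4/3, -3, the continuity of g' gives the tridiagonal system
  1·M_0 + 8·M_1 + 3·M_2 = 6(Δ_1 - Δ_0) = 86
  3·M_1 + 10·M_2 + 2·M_3 = 6(Δ_2 - Δ_1) = -26
Clamped end conditions give two more equations: 2h_0·M_0 + h_0·M_1 = 6(Δ_0 - g'(0)) = -72 and h_2·M_2 + 2h_2·M_3 = 6(g'(6) - Δ_2) = 30.
Solving: M_0 = -1811/39, M_1 = 814/39, M_2 = -449/39, M_3 = 517/39.
On [4, 6], g(t) = 0 + 10/39·(t - 4) - 449/78·(t - 4)² + 161/78·(t - 4)³.
With (t - 4) = 1: g(5) = -134/39.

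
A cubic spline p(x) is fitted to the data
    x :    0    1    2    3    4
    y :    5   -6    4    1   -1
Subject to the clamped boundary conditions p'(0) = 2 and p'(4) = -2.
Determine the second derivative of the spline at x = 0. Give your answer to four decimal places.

Write M_i for p''(x_i). With h_i = 1, 1, 1, 1 and divided differences Δ_i = -11, 10, -3, -2, the continuity of p' gives the tridiagonal system
  1·M_0 + 4·M_1 + 1·M_2 = 6(Δ_1 - Δ_0) = 126
  1·M_1 + 4·M_2 + 1·M_3 = 6(Δ_2 - Δ_1) = -78
  1·M_2 + 4·M_3 + 1·M_4 = 6(Δ_3 - Δ_2) = 6
Clamped end conditions give two more equations: 2h_0·M_0 + h_0·M_1 = 6(Δ_0 - p'(0)) = -78 and h_3·M_3 + 2h_3·M_4 = 6(p'(4) - Δ_3) = 0.
Solving the tridiagonal system: M_0 = -475/7, M_1 = 404/7, M_2 = -37, M_3 = 86/7, M_4 = -43/7.

-67.8571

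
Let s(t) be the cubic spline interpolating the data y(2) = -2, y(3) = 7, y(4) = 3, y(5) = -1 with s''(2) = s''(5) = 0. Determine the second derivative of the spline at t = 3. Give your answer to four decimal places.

-20.8000

Put m_i = s'' at the i-th knot. Here h = (1, 1, 1) and Δ = (9, -4, -4), so the interior equations h_(i-1)·m_(i-1) + 2(h_(i-1)+h_i)·m_i + h_i·m_(i+1) = 6(Δ_i − Δ_(i-1)) read
  1·m_0 + 4·m_1 + 1·m_2 = 6(Δ_1 - Δ_0) = -78
  1·m_1 + 4·m_2 + 1·m_3 = 6(Δ_2 - Δ_1) = 0
Natural end conditions: m_0 = m_3 = 0.
Hence m_0 = 0, m_1 = -104/5, m_2 = 26/5, m_3 = 0.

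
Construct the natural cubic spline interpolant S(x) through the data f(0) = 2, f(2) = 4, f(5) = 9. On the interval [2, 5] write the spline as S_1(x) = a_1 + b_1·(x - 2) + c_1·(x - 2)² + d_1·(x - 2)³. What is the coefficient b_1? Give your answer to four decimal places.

1.2667

With σ_i denoting the second derivative at x_i, h_i = 2, 3, and Δ_i = (y_(i+1) − y_i)/h_i = 1, 5/3:
  2·σ_0 + 10·σ_1 + 3·σ_2 = 6(Δ_1 - Δ_0) = 4
Natural end conditions: σ_0 = σ_2 = 0.
Solving: σ_0 = 0, σ_1 = 2/5, σ_2 = 0.
On [2, 5], with S_1(x) = a_1 + b_1·(x - 2) + c_1·(x - 2)² + d_1·(x - 2)³: c_1 = σ_1/2 = 1/5, d_1 = (σ_2 - σ_1)/(6h_1) = -1/45, b_1 = Δ_1 - h_1(2σ_1 + σ_2)/6 = 19/15.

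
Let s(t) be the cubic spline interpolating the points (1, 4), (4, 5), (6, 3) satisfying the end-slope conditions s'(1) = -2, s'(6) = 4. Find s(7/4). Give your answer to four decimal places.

3.5234

Let m_i = s''(x_i). Step sizes h_i = 3, 2; slopes of the chords Δ_i = (y_(i+1) - y_i)/h_i = 1/3, -1.
  3·m_0 + 10·m_1 + 2·m_2 = 6(Δ_1 - Δ_0) = -8
Clamped end conditions give two more equations: 2h_0·m_0 + h_0·m_1 = 6(Δ_0 - s'(1)) = 14 and h_1·m_1 + 2h_1·m_2 = 6(s'(6) - Δ_1) = 30.
Solving: m_0 = 13/3, m_1 = -4, m_2 = 19/2.
On [1, 4], s(t) = 4 - 2·(t - 1) + 13/6·(t - 1)² - 25/54·(t - 1)³.
With (t - 1) = 3/4: s(7/4) = 451/128.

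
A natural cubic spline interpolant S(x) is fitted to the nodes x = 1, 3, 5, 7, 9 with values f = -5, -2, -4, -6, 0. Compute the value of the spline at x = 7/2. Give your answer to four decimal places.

-2.0572

Let M_i = S''(x_i). Step sizes h_i = 2, 2, 2, 2; slopes of the chords Δ_i = (y_(i+1) - y_i)/h_i = 3/2, -1, -1, 3.
  2·M_0 + 8·M_1 + 2·M_2 = 6(Δ_1 - Δ_0) = -15
  2·M_1 + 8·M_2 + 2·M_3 = 6(Δ_2 - Δ_1) = 0
  2·M_2 + 8·M_3 + 2·M_4 = 6(Δ_3 - Δ_2) = 24
Natural end conditions: M_0 = M_4 = 0.
Forward elimination and back-substitution give M_0 = 0, M_1 = -201/112, M_2 = -9/28, M_3 = 345/112, M_4 = 0.
On [3, 5], S(x) = -2 + 17/56·(x - 3) - 201/224·(x - 3)² + 55/448·(x - 3)³.
With (x - 3) = 1/2: S(7/2) = -7373/3584.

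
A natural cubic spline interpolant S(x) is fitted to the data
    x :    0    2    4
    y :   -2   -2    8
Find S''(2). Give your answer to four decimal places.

Put M_i = S'' at the i-th knot. Here h = (2, 2) and Δ = (0, 5), so the interior equations h_(i-1)·M_(i-1) + 2(h_(i-1)+h_i)·M_i + h_i·M_(i+1) = 6(Δ_i − Δ_(i-1)) read
  2·M_0 + 8·M_1 + 2·M_2 = 6(Δ_1 - Δ_0) = 30
Natural end conditions: M_0 = M_2 = 0.
Solving the tridiagonal system: M_0 = 0, M_1 = 15/4, M_2 = 0.

3.7500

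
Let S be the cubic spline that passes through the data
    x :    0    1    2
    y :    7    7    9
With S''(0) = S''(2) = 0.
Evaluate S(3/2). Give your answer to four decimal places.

7.8125

Write M_i for S''(x_i). With h_i = 1, 1 and divided differences Δ_i = 0, 2, the continuity of S' gives the tridiagonal system
  1·M_0 + 4·M_1 + 1·M_2 = 6(Δ_1 - Δ_0) = 12
Natural end conditions: M_0 = M_2 = 0.
Forward elimination and back-substitution give M_0 = 0, M_1 = 3, M_2 = 0.
On [1, 2], S(x) = 7 + 1·(x - 1) + 3/2·(x - 1)² - 1/2·(x - 1)³.
With (x - 1) = 1/2: S(3/2) = 125/16.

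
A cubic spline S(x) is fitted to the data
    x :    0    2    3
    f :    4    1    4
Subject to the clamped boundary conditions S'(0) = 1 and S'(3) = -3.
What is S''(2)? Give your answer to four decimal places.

Let σ_i = S''(x_i). Step sizes h_i = 2, 1; slopes of the chords Δ_i = (y_(i+1) - y_i)/h_i = -3/2, 3.
  2·σ_0 + 6·σ_1 + 1·σ_2 = 6(Δ_1 - Δ_0) = 27
Clamped end conditions give two more equations: 2h_0·σ_0 + h_0·σ_1 = 6(Δ_0 - S'(0)) = -15 and h_1·σ_1 + 2h_1·σ_2 = 6(S'(3) - Δ_1) = -36.
Solving the tridiagonal system: σ_0 = -115/12, σ_1 = 35/3, σ_2 = -143/6.

11.6667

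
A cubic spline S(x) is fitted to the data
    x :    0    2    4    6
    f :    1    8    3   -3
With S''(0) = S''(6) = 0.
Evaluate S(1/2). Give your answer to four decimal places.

Put M_i = S'' at the i-th knot. Here h = (2, 2, 2) and Δ = (7/2, -5/2, -3), so the interior equations h_(i-1)·M_(i-1) + 2(h_(i-1)+h_i)·M_i + h_i·M_(i+1) = 6(Δ_i − Δ_(i-1)) read
  2·M_0 + 8·M_1 + 2·M_2 = 6(Δ_1 - Δ_0) = -36
  2·M_1 + 8·M_2 + 2·M_3 = 6(Δ_2 - Δ_1) = -3
Natural end conditions: M_0 = M_3 = 0.
Forward elimination and back-substitution give M_0 = 0, M_1 = -47/10, M_2 = 4/5, M_3 = 0.
On [0, 2], S(x) = 1 + 76/15·x + 0·x² - 47/120·x³.
With x = 1/2: S(1/2) = 223/64.

3.4844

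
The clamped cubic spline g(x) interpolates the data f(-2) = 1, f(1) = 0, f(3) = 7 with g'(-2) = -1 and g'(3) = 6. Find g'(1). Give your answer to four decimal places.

1.3500

With m_i denoting the second derivative at x_i, h_i = 3, 2, and Δ_i = (y_(i+1) − y_i)/h_i = -1/3, 7/2:
  3·m_0 + 10·m_1 + 2·m_2 = 6(Δ_1 - Δ_0) = 23
Clamped end conditions give two more equations: 2h_0·m_0 + h_0·m_1 = 6(Δ_0 - g'(-2)) = 4 and h_1·m_1 + 2h_1·m_2 = 6(g'(3) - Δ_1) = 15.
Hence m_0 = -7/30, m_1 = 9/5, m_2 = 57/20.
On [1, 3], g'(x) = b_1 + 2c_1·(x - 1) + 3d_1·(x - 1)² with b_1 = Δ_1 - h_1(2m_1 + m_2)/6 = 27/20, c_1 = m_1/2 = 9/10, d_1 = (m_2 - m_1)/(6h_1) = 7/80. So g'(1) = 27/20.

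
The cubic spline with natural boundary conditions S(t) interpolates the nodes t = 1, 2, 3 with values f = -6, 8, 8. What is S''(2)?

Let M_i = S''(x_i). Step sizes h_i = 1, 1; slopes of the chords Δ_i = (y_(i+1) - y_i)/h_i = 14, 0.
  1·M_0 + 4·M_1 + 1·M_2 = 6(Δ_1 - Δ_0) = -84
Natural end conditions: M_0 = M_2 = 0.
Solving: M_0 = 0, M_1 = -21, M_2 = 0.

-21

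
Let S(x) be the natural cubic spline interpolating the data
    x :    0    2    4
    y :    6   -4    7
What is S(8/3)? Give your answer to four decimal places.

Put m_i = S'' at the i-th knot. Here h = (2, 2) and Δ = (-5, 11/2), so the interior equations h_(i-1)·m_(i-1) + 2(h_(i-1)+h_i)·m_i + h_i·m_(i+1) = 6(Δ_i − Δ_(i-1)) read
  2·m_0 + 8·m_1 + 2·m_2 = 6(Δ_1 - Δ_0) = 63
Natural end conditions: m_0 = m_2 = 0.
Solving: m_0 = 0, m_1 = 63/8, m_2 = 0.
On [2, 4], S(x) = -4 + 1/4·(x - 2) + 63/16·(x - 2)² - 21/32·(x - 2)³.
With (x - 2) = 2/3: S(8/3) = -41/18.

-2.2778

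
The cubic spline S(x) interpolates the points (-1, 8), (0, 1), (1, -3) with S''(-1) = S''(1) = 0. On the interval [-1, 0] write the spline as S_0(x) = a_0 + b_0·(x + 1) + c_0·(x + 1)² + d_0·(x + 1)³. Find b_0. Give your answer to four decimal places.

Let σ_i = S''(x_i). Step sizes h_i = 1, 1; slopes of the chords Δ_i = (y_(i+1) - y_i)/h_i = -7, -4.
  1·σ_0 + 4·σ_1 + 1·σ_2 = 6(Δ_1 - Δ_0) = 18
Natural end conditions: σ_0 = σ_2 = 0.
Solving the tridiagonal system: σ_0 = 0, σ_1 = 9/2, σ_2 = 0.
On [-1, 0], with S_0(x) = a_0 + b_0·(x + 1) + c_0·(x + 1)² + d_0·(x + 1)³: c_0 = σ_0/2 = 0, d_0 = (σ_1 - σ_0)/(6h_0) = 3/4, b_0 = Δ_0 - h_0(2σ_0 + σ_1)/6 = -31/4.

-7.7500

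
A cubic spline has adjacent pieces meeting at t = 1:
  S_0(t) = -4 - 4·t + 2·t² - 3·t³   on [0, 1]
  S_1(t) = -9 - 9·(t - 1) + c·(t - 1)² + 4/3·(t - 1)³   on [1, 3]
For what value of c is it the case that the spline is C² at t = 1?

S_0''(t) = 4 - 18·t, so S_0''(1) = -14. On the right, S_1''(1) = 2c, so c = -7.

-7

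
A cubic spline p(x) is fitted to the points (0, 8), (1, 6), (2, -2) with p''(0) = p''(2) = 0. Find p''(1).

Put σ_i = p'' at the i-th knot. Here h = (1, 1) and Δ = (-2, -8), so the interior equations h_(i-1)·σ_(i-1) + 2(h_(i-1)+h_i)·σ_i + h_i·σ_(i+1) = 6(Δ_i − Δ_(i-1)) read
  1·σ_0 + 4·σ_1 + 1·σ_2 = 6(Δ_1 - Δ_0) = -36
Natural end conditions: σ_0 = σ_2 = 0.
Solving the tridiagonal system: σ_0 = 0, σ_1 = -9, σ_2 = 0.

-9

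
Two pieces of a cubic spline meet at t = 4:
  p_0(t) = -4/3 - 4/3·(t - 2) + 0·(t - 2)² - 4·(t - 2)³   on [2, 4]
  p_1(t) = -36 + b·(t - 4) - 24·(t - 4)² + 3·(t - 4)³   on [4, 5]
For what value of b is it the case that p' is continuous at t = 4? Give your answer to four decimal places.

p_0'(t) = -4/3 + 0·(t - 2) - 12·(t - 2)², so p_0'(4) = -148/3. On the right, p_1'(4) = b, so b = -148/3.

-49.3333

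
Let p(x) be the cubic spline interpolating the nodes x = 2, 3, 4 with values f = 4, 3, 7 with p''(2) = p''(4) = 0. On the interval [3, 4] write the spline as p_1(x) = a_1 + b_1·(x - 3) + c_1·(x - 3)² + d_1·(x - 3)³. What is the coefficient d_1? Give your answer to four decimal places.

Write M_i for p''(x_i). With h_i = 1, 1 and divided differences Δ_i = -1, 4, the continuity of p' gives the tridiagonal system
  1·M_0 + 4·M_1 + 1·M_2 = 6(Δ_1 - Δ_0) = 30
Natural end conditions: M_0 = M_2 = 0.
Solving: M_0 = 0, M_1 = 15/2, M_2 = 0.
On [3, 4], with p_1(x) = a_1 + b_1·(x - 3) + c_1·(x - 3)² + d_1·(x - 3)³: c_1 = M_1/2 = 15/4, d_1 = (M_2 - M_1)/(6h_1) = -5/4, b_1 = Δ_1 - h_1(2M_1 + M_2)/6 = 3/2.

-1.2500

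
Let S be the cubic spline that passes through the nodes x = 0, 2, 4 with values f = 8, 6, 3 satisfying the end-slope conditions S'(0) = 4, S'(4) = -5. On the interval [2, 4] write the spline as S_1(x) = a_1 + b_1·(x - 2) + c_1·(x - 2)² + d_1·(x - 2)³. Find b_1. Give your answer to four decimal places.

Write σ_i for S''(x_i). With h_i = 2, 2 and divided differences Δ_i = -1, -3/2, the continuity of S' gives the tridiagonal system
  2·σ_0 + 8·σ_1 + 2·σ_2 = 6(Δ_1 - Δ_0) = -3
Clamped end conditions give two more equations: 2h_0·σ_0 + h_0·σ_1 = 6(Δ_0 - S'(0)) = -30 and h_1·σ_1 + 2h_1·σ_2 = 6(S'(4) - Δ_1) = -21.
Hence σ_0 = -75/8, σ_1 = 15/4, σ_2 = -57/8.
On [2, 4], with S_1(x) = a_1 + b_1·(x - 2) + c_1·(x - 2)² + d_1·(x - 2)³: c_1 = σ_1/2 = 15/8, d_1 = (σ_2 - σ_1)/(6h_1) = -29/32, b_1 = Δ_1 - h_1(2σ_1 + σ_2)/6 = -13/8.

-1.6250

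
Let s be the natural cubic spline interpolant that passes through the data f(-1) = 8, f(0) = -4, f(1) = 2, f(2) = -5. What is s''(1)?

Put M_i = s'' at the i-th knot. Here h = (1, 1, 1) and Δ = (-12, 6, -7), so the interior equations h_(i-1)·M_(i-1) + 2(h_(i-1)+h_i)·M_i + h_i·M_(i+1) = 6(Δ_i − Δ_(i-1)) read
  1·M_0 + 4·M_1 + 1·M_2 = 6(Δ_1 - Δ_0) = 108
  1·M_1 + 4·M_2 + 1·M_3 = 6(Δ_2 - Δ_1) = -78
Natural end conditions: M_0 = M_3 = 0.
Hence M_0 = 0, M_1 = 34, M_2 = -28, M_3 = 0.

-28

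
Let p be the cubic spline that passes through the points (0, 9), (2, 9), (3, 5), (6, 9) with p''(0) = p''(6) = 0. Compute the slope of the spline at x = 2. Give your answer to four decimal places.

-3.1773

With σ_i denoting the second derivative at x_i, h_i = 2, 1, 3, and Δ_i = (y_(i+1) − y_i)/h_i = 0, -4, 4/3:
  2·σ_0 + 6·σ_1 + 1·σ_2 = 6(Δ_1 - Δ_0) = -24
  1·σ_1 + 8·σ_2 + 3·σ_3 = 6(Δ_2 - Δ_1) = 32
Natural end conditions: σ_0 = σ_3 = 0.
Solving: σ_0 = 0, σ_1 = -224/47, σ_2 = 216/47, σ_3 = 0.
On [2, 3], p'(x) = b_1 + 2c_1·(x - 2) + 3d_1·(x - 2)² with b_1 = Δ_1 - h_1(2σ_1 + σ_2)/6 = -448/141, c_1 = σ_1/2 = -112/47, d_1 = (σ_2 - σ_1)/(6h_1) = 220/141. So p'(2) = -448/141.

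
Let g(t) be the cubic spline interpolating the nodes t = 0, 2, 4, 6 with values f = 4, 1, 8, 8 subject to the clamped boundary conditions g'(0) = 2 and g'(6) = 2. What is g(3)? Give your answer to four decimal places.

Let M_i = g''(x_i). Step sizes h_i = 2, 2, 2; slopes of the chords Δ_i = (y_(i+1) - y_i)/h_i = -3/2, 7/2, 0.
  2·M_0 + 8·M_1 + 2·M_2 = 6(Δ_1 - Δ_0) = 30
  2·M_1 + 8·M_2 + 2·M_3 = 6(Δ_2 - Δ_1) = -21
Clamped end conditions give two more equations: 2h_0·M_0 + h_0·M_1 = 6(Δ_0 - g'(0)) = -21 and h_2·M_2 + 2h_2·M_3 = 6(g'(6) - Δ_2) = 12.
Forward elimination and back-substitution give M_0 = -9, M_1 = 15/2, M_2 = -6, M_3 = 6.
On [2, 4], g(t) = 1 + 1/2·(t - 2) + 15/4·(t - 2)² - 9/8·(t - 2)³.
With (t - 2) = 1: g(3) = 33/8.

4.1250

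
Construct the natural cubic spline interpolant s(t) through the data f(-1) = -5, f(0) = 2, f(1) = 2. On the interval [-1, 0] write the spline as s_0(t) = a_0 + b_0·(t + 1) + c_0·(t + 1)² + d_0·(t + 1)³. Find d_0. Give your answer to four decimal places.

-1.7500

Let σ_i = s''(x_i). Step sizes h_i = 1, 1; slopes of the chords Δ_i = (y_(i+1) - y_i)/h_i = 7, 0.
  1·σ_0 + 4·σ_1 + 1·σ_2 = 6(Δ_1 - Δ_0) = -42
Natural end conditions: σ_0 = σ_2 = 0.
Hence σ_0 = 0, σ_1 = -21/2, σ_2 = 0.
On [-1, 0], with s_0(t) = a_0 + b_0·(t + 1) + c_0·(t + 1)² + d_0·(t + 1)³: c_0 = σ_0/2 = 0, d_0 = (σ_1 - σ_0)/(6h_0) = -7/4, b_0 = Δ_0 - h_0(2σ_0 + σ_1)/6 = 35/4.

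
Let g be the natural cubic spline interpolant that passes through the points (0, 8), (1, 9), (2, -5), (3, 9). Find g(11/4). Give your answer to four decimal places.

With M_i denoting the second derivative at x_i, h_i = 1, 1, 1, and Δ_i = (y_(i+1) − y_i)/h_i = 1, -14, 14:
  1·M_0 + 4·M_1 + 1·M_2 = 6(Δ_1 - Δ_0) = -90
  1·M_1 + 4·M_2 + 1·M_3 = 6(Δ_2 - Δ_1) = 168
Natural end conditions: M_0 = M_3 = 0.
Forward elimination and back-substitution give M_0 = 0, M_1 = -176/5, M_2 = 254/5, M_3 = 0.
On [2, 3], g(x) = -5 - 44/15·(x - 2) + 127/5·(x - 2)² - 127/15·(x - 2)³.
With (x - 2) = 3/4: g(11/4) = 225/64.

3.5156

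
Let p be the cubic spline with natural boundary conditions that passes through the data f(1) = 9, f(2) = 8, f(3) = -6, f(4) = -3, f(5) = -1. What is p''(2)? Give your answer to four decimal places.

-28.2857

Put σ_i = p'' at the i-th knot. Here h = (1, 1, 1, 1) and Δ = (-1, -14, 3, 2), so the interior equations h_(i-1)·σ_(i-1) + 2(h_(i-1)+h_i)·σ_i + h_i·σ_(i+1) = 6(Δ_i − Δ_(i-1)) read
  1·σ_0 + 4·σ_1 + 1·σ_2 = 6(Δ_1 - Δ_0) = -78
  1·σ_1 + 4·σ_2 + 1·σ_3 = 6(Δ_2 - Δ_1) = 102
  1·σ_2 + 4·σ_3 + 1·σ_4 = 6(Δ_3 - Δ_2) = -6
Natural end conditions: σ_0 = σ_4 = 0.
Forward elimination and back-substitution give σ_0 = 0, σ_1 = -198/7, σ_2 = 246/7, σ_3 = -72/7, σ_4 = 0.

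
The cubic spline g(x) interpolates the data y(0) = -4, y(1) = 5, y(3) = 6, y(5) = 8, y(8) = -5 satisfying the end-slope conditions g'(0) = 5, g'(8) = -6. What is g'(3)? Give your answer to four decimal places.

With M_i denoting the second derivative at x_i, h_i = 1, 2, 2, 3, and Δ_i = (y_(i+1) − y_i)/h_i = 9, 1/2, 1, -13/3:
  1·M_0 + 6·M_1 + 2·M_2 = 6(Δ_1 - Δ_0) = -51
  2·M_1 + 8·M_2 + 2·M_3 = 6(Δ_2 - Δ_1) = 3
  2·M_2 + 10·M_3 + 3·M_4 = 6(Δ_3 - Δ_2) = -32
Clamped end conditions give two more equations: 2h_0·M_0 + h_0·M_1 = 6(Δ_0 - g'(0)) = 24 and h_3·M_3 + 2h_3·M_4 = 6(g'(8) - Δ_3) = -10.
Forward elimination and back-substitution give M_0 = 3941/212, M_1 = -1397/106, M_2 = 2011/424, M_3 = -455/106, M_4 = 305/636.
On [3, 5], g'(x) = b_2 + 2c_2·(x - 3) + 3d_2·(x - 3)² with b_2 = Δ_2 - h_2(2M_2 + M_3)/6 = -155/212, c_2 = M_2/2 = 2011/848, d_2 = (M_3 - M_2)/(6h_2) = -1277/1696. So g'(3) = -155/212.

-0.7311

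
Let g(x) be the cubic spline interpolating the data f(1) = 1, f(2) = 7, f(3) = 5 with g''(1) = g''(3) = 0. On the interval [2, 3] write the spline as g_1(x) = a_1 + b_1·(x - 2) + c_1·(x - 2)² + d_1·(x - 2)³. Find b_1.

With M_i denoting the second derivative at x_i, h_i = 1, 1, and Δ_i = (y_(i+1) − y_i)/h_i = 6, -2:
  1·M_0 + 4·M_1 + 1·M_2 = 6(Δ_1 - Δ_0) = -48
Natural end conditions: M_0 = M_2 = 0.
Solving the tridiagonal system: M_0 = 0, M_1 = -12, M_2 = 0.
On [2, 3], with g_1(x) = a_1 + b_1·(x - 2) + c_1·(x - 2)² + d_1·(x - 2)³: c_1 = M_1/2 = -6, d_1 = (M_2 - M_1)/(6h_1) = 2, b_1 = Δ_1 - h_1(2M_1 + M_2)/6 = 2.

2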